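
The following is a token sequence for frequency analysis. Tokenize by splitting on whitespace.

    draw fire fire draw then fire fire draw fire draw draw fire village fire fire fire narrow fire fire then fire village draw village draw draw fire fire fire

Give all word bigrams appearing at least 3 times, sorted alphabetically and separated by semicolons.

Bigram counts meeting the condition (at least 3 times):
  draw fire: 4
  fire draw: 3
  fire fire: 7

draw fire; fire draw; fire fire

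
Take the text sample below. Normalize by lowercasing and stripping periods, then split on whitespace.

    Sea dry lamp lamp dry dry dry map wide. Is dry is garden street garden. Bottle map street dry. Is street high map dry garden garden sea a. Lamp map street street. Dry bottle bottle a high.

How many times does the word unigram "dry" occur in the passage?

Scanning the 37 tokens for "dry":
  position 2: dry
  position 5: dry
  position 6: dry
  position 7: dry
  position 11: dry
  position 19: dry
  position 24: dry
  position 33: dry

8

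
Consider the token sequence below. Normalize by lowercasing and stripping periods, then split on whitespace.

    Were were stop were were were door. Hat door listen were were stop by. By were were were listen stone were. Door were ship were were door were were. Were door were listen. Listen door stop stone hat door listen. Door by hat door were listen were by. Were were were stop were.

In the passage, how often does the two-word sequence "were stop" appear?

Scanning the 52 overlapping bigram windows for "were stop":
  position 2–3: were stop
  position 12–13: were stop
  position 51–52: were stop

3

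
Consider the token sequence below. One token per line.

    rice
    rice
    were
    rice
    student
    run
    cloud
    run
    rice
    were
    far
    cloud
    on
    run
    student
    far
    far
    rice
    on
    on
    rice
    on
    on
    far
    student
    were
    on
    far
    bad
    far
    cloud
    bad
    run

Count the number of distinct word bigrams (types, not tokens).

33 tokens → 32 bigram windows in total.
Repeated bigrams (each contributes count−1 duplicates):
  far cloud: 2
  on far: 2
  on on: 2
  rice on: 2
  rice were: 2
5 duplicate windows → 32 − 5 = 27 distinct.

27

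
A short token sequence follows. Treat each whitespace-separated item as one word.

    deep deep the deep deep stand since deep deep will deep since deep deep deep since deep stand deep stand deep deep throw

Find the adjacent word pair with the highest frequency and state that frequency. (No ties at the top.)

Bigram frequencies (highest first):
  deep deep: 6
  deep stand: 3
  since deep: 3
  deep since: 2
  stand deep: 2
  deep the: 1
  … (5 more, each ≤ 1)

"deep deep", 6 times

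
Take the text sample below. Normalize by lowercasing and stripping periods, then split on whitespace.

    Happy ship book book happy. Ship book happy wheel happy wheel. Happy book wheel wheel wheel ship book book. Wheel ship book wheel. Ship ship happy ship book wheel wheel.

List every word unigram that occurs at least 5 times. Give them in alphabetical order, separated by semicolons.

book; happy; ship; wheel

Unigram counts meeting the condition (at least 5 times):
  book: 8
  happy: 6
  ship: 7
  wheel: 9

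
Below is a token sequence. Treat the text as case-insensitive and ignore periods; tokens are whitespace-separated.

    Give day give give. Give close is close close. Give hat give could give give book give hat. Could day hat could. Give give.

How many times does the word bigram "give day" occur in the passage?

1

Scanning the 23 overlapping bigram windows for "give day":
  position 1–2: give day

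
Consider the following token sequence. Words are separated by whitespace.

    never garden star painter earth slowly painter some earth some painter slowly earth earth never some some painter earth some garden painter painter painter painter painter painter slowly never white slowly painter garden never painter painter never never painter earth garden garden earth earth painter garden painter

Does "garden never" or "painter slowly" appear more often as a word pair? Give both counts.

"painter slowly" (2 vs 1)

"garden never": 1 occurrence
"painter slowly": 2 occurrences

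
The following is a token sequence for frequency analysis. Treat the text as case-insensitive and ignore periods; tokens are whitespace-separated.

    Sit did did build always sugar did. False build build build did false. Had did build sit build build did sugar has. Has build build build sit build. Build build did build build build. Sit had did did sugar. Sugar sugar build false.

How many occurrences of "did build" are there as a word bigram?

Scanning the 42 overlapping bigram windows for "did build":
  position 3–4: did build
  position 15–16: did build
  position 31–32: did build

3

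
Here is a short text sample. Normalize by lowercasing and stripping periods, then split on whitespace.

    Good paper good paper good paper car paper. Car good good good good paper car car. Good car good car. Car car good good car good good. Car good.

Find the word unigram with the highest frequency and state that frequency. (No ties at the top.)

"good", 14 times

Unigram frequencies (highest first):
  good: 14
  car: 10
  paper: 5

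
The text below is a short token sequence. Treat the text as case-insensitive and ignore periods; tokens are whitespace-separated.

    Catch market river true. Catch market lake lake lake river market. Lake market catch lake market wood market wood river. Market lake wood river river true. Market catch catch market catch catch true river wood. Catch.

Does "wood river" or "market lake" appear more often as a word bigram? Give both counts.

"wood river": 2 occurrences
"market lake": 3 occurrences

"market lake" (3 vs 2)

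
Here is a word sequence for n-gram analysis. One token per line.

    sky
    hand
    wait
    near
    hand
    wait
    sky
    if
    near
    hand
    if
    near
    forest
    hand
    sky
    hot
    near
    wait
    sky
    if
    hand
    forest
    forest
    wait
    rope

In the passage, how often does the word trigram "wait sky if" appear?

2

Scanning the 23 overlapping trigram windows for "wait sky if":
  position 6–8: wait sky if
  position 18–20: wait sky if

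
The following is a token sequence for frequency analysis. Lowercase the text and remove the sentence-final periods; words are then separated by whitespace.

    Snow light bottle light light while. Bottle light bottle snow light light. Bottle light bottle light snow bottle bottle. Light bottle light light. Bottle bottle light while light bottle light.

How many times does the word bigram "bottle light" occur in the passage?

8

Scanning the 29 overlapping bigram windows for "bottle light":
  position 3–4: bottle light
  position 7–8: bottle light
  position 13–14: bottle light
  position 15–16: bottle light
  position 19–20: bottle light
  position 21–22: bottle light
  position 25–26: bottle light
  position 29–30: bottle light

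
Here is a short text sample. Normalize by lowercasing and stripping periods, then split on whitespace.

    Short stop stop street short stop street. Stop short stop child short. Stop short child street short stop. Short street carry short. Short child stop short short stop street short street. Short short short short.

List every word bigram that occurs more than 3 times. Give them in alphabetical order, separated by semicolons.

Bigram counts meeting the condition (more than 3 times):
  short short: 5
  short stop: 6
  stop short: 4
  street short: 4

short short; short stop; stop short; street short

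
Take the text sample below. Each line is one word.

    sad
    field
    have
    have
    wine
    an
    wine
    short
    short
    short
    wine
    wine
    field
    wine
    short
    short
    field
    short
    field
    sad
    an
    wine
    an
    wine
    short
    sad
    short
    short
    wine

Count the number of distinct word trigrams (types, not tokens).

29 tokens → 27 trigram windows in total.
Repeated trigrams (each contributes count−1 duplicates):
  an wine short: 2
  short short wine: 2
  wine an wine: 2
  wine short short: 2
4 duplicate windows → 27 − 4 = 23 distinct.

23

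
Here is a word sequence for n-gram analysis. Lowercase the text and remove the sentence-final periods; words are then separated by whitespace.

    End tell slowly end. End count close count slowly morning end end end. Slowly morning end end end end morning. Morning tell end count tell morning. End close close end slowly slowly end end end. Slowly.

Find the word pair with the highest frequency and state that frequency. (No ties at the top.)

Bigram frequencies (highest first):
  end end: 8
  morning end: 3
  end slowly: 3
  slowly end: 2
  end count: 2
  slowly morning: 2
  … (15 more, each ≤ 1)

"end end", 8 times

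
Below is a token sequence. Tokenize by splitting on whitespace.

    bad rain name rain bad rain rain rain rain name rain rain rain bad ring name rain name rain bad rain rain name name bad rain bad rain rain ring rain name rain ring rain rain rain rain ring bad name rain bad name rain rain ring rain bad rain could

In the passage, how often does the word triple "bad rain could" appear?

Scanning the 49 overlapping trigram windows for "bad rain could":
  position 49–51: bad rain could

1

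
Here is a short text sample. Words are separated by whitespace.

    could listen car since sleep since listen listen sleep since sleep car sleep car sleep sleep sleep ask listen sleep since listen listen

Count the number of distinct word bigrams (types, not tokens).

13

23 tokens → 22 bigram windows in total.
Repeated bigrams (each contributes count−1 duplicates):
  sleep since: 3
  car sleep: 2
  listen listen: 2
  listen sleep: 2
  since listen: 2
  since sleep: 2
  sleep car: 2
  sleep sleep: 2
9 duplicate windows → 22 − 9 = 13 distinct.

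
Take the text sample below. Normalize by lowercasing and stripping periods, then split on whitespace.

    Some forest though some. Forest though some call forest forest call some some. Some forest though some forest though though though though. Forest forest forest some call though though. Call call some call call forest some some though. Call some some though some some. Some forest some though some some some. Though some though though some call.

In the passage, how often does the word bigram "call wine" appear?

Scanning the 56 overlapping bigram windows for "call wine":
  (none found)

0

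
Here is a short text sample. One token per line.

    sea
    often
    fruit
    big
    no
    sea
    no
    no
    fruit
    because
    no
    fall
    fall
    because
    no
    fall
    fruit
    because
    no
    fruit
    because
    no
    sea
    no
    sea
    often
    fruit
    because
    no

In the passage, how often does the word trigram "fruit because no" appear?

Scanning the 27 overlapping trigram windows for "fruit because no":
  position 9–11: fruit because no
  position 17–19: fruit because no
  position 20–22: fruit because no
  position 27–29: fruit because no

4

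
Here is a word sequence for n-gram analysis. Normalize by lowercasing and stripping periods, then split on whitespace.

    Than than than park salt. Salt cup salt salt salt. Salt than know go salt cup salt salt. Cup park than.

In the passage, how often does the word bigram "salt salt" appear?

5

Scanning the 20 overlapping bigram windows for "salt salt":
  position 5–6: salt salt
  position 8–9: salt salt
  position 9–10: salt salt
  position 10–11: salt salt
  position 17–18: salt salt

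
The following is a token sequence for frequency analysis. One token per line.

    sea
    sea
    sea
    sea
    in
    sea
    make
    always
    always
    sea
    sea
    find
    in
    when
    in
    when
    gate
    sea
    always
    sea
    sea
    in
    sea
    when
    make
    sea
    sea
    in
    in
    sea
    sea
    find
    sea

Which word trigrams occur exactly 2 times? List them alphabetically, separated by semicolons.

always sea sea; sea in sea; sea sea find; sea sea sea

Trigram counts meeting the condition (exactly 2 times):
  always sea sea: 2
  sea in sea: 2
  sea sea find: 2
  sea sea sea: 2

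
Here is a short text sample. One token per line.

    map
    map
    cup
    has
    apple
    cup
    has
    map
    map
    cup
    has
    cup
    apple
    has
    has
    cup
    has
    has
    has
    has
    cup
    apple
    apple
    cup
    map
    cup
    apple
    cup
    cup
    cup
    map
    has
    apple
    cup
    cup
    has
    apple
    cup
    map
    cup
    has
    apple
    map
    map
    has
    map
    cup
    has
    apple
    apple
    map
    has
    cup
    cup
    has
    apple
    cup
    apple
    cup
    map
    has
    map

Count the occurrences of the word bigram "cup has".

8

Scanning the 61 overlapping bigram windows for "cup has":
  position 3–4: cup has
  position 6–7: cup has
  position 10–11: cup has
  position 16–17: cup has
  position 35–36: cup has
  position 40–41: cup has
  position 47–48: cup has
  position 54–55: cup has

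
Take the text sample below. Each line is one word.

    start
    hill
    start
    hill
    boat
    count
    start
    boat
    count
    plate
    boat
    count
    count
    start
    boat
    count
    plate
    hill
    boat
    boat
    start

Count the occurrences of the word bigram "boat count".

4

Scanning the 20 overlapping bigram windows for "boat count":
  position 5–6: boat count
  position 8–9: boat count
  position 11–12: boat count
  position 15–16: boat count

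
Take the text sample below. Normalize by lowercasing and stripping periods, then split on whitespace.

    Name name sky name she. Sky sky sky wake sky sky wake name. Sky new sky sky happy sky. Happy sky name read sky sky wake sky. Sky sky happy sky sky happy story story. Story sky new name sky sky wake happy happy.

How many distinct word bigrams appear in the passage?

44 tokens → 43 bigram windows in total.
Repeated bigrams (each contributes count−1 duplicates):
  sky sky: 9
  sky happy: 4
  sky wake: 4
  happy sky: 3
  name sky: 3
  sky name: 2
  sky new: 2
  story story: 2
  … (1 more repeated)
22 duplicate windows → 43 − 22 = 21 distinct.

21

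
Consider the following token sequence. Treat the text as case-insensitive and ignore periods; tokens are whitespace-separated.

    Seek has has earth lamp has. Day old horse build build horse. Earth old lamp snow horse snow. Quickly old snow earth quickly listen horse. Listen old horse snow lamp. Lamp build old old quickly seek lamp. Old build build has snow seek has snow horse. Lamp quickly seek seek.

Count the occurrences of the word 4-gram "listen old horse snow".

1

Scanning the 47 overlapping 4-gram windows for "listen old horse snow":
  position 26–29: listen old horse snow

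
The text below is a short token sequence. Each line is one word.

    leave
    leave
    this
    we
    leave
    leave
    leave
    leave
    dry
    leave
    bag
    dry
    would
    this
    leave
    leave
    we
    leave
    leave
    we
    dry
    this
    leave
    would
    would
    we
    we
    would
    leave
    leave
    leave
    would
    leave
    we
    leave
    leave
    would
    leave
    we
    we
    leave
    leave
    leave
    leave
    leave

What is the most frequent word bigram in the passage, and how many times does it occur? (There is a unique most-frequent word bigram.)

"leave leave", 13 times

Bigram frequencies (highest first):
  leave leave: 13
  we leave: 4
  leave we: 4
  leave would: 3
  would leave: 3
  this leave: 2
  … (14 more, each ≤ 2)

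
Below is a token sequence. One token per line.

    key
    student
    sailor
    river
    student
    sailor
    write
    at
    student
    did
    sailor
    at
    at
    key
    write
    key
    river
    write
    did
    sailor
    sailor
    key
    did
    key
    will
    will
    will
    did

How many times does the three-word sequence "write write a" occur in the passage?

0

Scanning the 26 overlapping trigram windows for "write write a":
  (none found)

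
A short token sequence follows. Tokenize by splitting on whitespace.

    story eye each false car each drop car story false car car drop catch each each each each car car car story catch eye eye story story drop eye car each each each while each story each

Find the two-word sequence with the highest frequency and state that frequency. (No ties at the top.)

Bigram frequencies (highest first):
  each each: 5
  car car: 3
  false car: 2
  car each: 2
  car story: 2
  story eye: 1
  … (21 more, each ≤ 1)

"each each", 5 times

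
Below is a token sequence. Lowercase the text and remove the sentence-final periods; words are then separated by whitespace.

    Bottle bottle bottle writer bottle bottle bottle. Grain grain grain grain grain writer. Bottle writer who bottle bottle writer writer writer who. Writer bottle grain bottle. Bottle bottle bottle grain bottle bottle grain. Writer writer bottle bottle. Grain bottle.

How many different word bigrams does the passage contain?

39 tokens → 38 bigram windows in total.
Repeated bigrams (each contributes count−1 duplicates):
  bottle bottle: 10
  bottle grain: 5
  grain grain: 4
  writer bottle: 4
  bottle writer: 3
  grain bottle: 3
  writer writer: 3
  grain writer: 2
  … (1 more repeated)
27 duplicate windows → 38 − 27 = 11 distinct.

11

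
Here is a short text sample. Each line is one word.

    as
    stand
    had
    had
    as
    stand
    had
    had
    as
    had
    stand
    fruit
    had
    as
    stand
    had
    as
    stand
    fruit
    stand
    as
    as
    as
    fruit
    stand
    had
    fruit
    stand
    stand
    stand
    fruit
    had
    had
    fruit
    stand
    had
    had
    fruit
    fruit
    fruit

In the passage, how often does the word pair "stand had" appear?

Scanning the 39 overlapping bigram windows for "stand had":
  position 2–3: stand had
  position 6–7: stand had
  position 15–16: stand had
  position 25–26: stand had
  position 35–36: stand had

5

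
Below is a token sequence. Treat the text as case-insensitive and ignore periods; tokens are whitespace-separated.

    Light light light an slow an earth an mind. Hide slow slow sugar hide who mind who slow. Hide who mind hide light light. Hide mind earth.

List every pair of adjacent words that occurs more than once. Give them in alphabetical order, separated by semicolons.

hide who; light light; mind hide; who mind

Bigram counts meeting the condition (more than once):
  hide who: 2
  light light: 3
  mind hide: 2
  who mind: 2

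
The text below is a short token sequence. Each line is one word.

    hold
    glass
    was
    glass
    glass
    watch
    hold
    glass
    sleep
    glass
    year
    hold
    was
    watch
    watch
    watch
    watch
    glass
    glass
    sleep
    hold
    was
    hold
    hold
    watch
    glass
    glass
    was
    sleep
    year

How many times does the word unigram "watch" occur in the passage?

Scanning the 30 tokens for "watch":
  position 6: watch
  position 14: watch
  position 15: watch
  position 16: watch
  position 17: watch
  position 25: watch

6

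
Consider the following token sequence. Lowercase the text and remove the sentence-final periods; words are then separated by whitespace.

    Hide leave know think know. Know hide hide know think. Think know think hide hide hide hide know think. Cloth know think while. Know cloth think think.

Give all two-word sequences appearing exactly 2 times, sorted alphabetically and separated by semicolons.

Bigram counts meeting the condition (exactly 2 times):
  hide know: 2
  think know: 2
  think think: 2

hide know; think know; think think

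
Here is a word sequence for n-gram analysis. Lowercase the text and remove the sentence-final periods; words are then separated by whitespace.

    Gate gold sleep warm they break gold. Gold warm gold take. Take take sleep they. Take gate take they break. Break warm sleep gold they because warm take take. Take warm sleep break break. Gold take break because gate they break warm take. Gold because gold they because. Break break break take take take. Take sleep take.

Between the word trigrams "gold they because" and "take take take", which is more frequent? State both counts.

"gold they because": 2 occurrences
"take take take": 4 occurrences

"take take take" (4 vs 2)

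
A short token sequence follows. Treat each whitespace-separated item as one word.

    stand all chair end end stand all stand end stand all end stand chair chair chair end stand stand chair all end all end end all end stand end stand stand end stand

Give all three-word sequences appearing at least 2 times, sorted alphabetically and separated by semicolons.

Trigram counts meeting the condition (at least 2 times):
  all end stand: 2
  end all end: 2
  end stand all: 2
  end stand stand: 2
  stand end stand: 3

all end stand; end all end; end stand all; end stand stand; stand end stand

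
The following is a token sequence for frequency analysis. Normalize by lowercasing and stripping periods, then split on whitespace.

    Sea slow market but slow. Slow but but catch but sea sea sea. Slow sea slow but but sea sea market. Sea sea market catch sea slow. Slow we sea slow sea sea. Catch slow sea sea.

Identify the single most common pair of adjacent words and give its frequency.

"sea sea", 6 times

Bigram frequencies (highest first):
  sea sea: 6
  sea slow: 5
  slow sea: 3
  slow slow: 2
  slow but: 2
  but but: 2
  … (14 more, each ≤ 2)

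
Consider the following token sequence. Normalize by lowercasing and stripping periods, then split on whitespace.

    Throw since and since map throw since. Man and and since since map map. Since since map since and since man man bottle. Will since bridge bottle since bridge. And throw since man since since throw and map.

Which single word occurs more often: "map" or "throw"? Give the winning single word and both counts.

"map": 5 occurrences
"throw": 4 occurrences

"map" (5 vs 4)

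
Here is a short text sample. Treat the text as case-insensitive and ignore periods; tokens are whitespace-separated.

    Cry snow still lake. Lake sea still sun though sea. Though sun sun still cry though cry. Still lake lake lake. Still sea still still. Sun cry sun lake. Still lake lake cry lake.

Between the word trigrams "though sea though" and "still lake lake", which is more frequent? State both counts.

"still lake lake" (3 vs 1)

"though sea though": 1 occurrence
"still lake lake": 3 occurrences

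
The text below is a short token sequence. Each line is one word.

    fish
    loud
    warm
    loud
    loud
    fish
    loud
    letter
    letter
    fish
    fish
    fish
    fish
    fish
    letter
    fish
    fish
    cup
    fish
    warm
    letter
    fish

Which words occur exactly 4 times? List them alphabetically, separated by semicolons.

letter; loud

Unigram counts meeting the condition (exactly 4 times):
  letter: 4
  loud: 4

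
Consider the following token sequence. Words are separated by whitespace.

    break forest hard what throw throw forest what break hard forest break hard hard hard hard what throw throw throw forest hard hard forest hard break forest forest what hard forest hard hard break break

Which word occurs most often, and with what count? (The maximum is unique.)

"hard", 12 times

Unigram frequencies (highest first):
  hard: 12
  forest: 8
  break: 6
  throw: 5
  what: 4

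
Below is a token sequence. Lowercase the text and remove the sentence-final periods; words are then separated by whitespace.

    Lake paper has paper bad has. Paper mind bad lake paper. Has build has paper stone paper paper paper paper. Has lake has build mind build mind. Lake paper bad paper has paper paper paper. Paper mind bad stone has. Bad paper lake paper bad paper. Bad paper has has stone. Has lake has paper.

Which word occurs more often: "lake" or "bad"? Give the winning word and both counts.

"lake": 6 occurrences
"bad": 7 occurrences

"bad" (7 vs 6)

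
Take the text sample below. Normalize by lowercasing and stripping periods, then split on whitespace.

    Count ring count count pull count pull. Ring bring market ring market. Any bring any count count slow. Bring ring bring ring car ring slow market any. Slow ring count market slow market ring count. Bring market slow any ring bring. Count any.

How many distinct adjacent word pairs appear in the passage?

30

43 tokens → 42 bigram windows in total.
Repeated bigrams (each contributes count−1 duplicates):
  ring bring: 3
  ring count: 3
  bring market: 2
  bring ring: 2
  count count: 2
  count pull: 2
  market any: 2
  market ring: 2
  … (2 more repeated)
12 duplicate windows → 42 − 12 = 30 distinct.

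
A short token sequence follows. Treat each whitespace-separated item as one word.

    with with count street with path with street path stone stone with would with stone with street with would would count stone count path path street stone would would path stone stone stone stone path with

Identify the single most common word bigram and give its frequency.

Bigram frequencies (highest first):
  stone stone: 4
  street with: 2
  path with: 2
  with street: 2
  path stone: 2
  stone with: 2
  … (19 more, each ≤ 2)

"stone stone", 4 times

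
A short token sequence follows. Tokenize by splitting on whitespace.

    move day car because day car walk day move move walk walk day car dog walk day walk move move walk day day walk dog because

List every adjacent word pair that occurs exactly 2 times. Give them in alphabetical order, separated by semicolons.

Bigram counts meeting the condition (exactly 2 times):
  day walk: 2
  move move: 2
  move walk: 2

day walk; move move; move walk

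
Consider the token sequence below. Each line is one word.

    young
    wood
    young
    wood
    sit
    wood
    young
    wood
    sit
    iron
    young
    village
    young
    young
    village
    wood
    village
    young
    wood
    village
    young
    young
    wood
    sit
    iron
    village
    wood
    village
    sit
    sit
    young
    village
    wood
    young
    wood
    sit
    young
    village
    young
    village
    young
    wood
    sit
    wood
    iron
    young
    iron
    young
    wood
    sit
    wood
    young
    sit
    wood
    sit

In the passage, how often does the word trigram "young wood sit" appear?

Scanning the 53 overlapping trigram windows for "young wood sit":
  position 3–5: young wood sit
  position 7–9: young wood sit
  position 22–24: young wood sit
  position 34–36: young wood sit
  position 41–43: young wood sit
  position 48–50: young wood sit

6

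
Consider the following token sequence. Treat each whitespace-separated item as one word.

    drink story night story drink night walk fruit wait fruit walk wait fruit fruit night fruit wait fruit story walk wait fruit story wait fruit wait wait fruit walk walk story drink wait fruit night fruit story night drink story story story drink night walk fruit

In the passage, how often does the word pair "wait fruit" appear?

7

Scanning the 45 overlapping bigram windows for "wait fruit":
  position 9–10: wait fruit
  position 12–13: wait fruit
  position 17–18: wait fruit
  position 21–22: wait fruit
  position 24–25: wait fruit
  position 27–28: wait fruit
  position 33–34: wait fruit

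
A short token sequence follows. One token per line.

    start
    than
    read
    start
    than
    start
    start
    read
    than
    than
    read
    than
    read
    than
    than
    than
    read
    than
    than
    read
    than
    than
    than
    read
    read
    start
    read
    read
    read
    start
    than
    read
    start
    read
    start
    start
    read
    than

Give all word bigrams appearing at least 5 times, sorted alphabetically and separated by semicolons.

read start; read than; than read; than than

Bigram counts meeting the condition (at least 5 times):
  read start: 5
  read than: 6
  than read: 7
  than than: 6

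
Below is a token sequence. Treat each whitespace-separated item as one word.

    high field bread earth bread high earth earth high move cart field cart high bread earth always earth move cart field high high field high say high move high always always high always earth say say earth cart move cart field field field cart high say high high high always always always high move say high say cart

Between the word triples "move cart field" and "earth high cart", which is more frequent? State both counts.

"move cart field": 3 occurrences
"earth high cart": 0 occurrences

"move cart field" (3 vs 0)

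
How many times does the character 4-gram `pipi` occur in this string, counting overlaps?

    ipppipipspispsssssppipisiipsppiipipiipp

Sliding a length-4 window over the 39 characters (36 positions):
  position 4–7: pipi
  position 20–23: pipi
  position 33–36: pipi

3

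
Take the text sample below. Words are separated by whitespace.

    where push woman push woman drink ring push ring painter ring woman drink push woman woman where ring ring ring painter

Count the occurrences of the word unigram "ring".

Scanning the 21 tokens for "ring":
  position 7: ring
  position 9: ring
  position 11: ring
  position 18: ring
  position 19: ring
  position 20: ring

6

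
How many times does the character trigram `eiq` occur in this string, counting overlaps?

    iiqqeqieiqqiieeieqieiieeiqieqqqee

Sliding a length-3 window over the 33 characters (31 positions):
  position 8–10: eiq
  position 24–26: eiq

2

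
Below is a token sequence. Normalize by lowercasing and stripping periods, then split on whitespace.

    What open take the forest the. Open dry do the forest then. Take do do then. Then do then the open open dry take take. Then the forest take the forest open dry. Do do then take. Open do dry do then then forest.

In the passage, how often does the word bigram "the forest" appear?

Scanning the 43 overlapping bigram windows for "the forest":
  position 4–5: the forest
  position 10–11: the forest
  position 27–28: the forest
  position 30–31: the forest

4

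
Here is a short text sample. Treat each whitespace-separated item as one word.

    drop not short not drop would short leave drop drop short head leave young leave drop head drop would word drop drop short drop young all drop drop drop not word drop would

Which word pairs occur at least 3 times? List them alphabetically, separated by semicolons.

drop drop; drop would

Bigram counts meeting the condition (at least 3 times):
  drop drop: 4
  drop would: 3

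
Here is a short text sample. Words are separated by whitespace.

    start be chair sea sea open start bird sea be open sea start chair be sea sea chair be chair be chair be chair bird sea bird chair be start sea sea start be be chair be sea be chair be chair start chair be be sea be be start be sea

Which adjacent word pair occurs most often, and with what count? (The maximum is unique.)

Bigram frequencies (highest first):
  chair be: 8
  be chair: 7
  be sea: 4
  start be: 3
  sea sea: 3
  sea be: 3
  … (17 more, each ≤ 3)

"chair be", 8 times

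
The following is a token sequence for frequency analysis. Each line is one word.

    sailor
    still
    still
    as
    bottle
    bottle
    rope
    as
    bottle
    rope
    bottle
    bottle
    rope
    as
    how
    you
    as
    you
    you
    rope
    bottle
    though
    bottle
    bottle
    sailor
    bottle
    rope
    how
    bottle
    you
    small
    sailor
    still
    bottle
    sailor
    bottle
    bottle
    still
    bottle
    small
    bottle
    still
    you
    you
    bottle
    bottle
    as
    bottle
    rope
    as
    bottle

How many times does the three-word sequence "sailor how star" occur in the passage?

0

Scanning the 49 overlapping trigram windows for "sailor how star":
  (none found)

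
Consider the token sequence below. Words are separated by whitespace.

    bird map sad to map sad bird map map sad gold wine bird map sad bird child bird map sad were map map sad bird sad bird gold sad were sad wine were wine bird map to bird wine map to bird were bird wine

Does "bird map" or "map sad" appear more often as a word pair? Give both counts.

"map sad" (6 vs 5)

"bird map": 5 occurrences
"map sad": 6 occurrences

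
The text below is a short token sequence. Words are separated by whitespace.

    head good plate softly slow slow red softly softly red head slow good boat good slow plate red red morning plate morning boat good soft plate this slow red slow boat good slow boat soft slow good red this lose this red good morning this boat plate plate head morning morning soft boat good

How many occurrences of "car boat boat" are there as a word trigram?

Scanning the 52 overlapping trigram windows for "car boat boat":
  (none found)

0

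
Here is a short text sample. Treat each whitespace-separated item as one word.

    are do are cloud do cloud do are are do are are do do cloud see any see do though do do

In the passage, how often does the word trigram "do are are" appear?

Scanning the 20 overlapping trigram windows for "do are are":
  position 7–9: do are are
  position 10–12: do are are

2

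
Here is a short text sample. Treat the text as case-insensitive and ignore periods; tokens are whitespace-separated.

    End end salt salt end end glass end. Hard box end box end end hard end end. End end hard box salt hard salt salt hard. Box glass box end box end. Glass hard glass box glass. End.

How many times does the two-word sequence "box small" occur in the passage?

0

Scanning the 37 overlapping bigram windows for "box small":
  (none found)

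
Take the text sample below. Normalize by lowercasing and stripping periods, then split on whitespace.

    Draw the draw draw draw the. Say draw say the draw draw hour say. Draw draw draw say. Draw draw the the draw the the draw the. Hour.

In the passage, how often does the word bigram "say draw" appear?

Scanning the 27 overlapping bigram windows for "say draw":
  position 7–8: say draw
  position 14–15: say draw
  position 18–19: say draw

3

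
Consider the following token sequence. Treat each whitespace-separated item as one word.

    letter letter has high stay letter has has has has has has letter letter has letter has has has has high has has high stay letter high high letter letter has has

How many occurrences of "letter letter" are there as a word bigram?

Scanning the 31 overlapping bigram windows for "letter letter":
  position 1–2: letter letter
  position 13–14: letter letter
  position 29–30: letter letter

3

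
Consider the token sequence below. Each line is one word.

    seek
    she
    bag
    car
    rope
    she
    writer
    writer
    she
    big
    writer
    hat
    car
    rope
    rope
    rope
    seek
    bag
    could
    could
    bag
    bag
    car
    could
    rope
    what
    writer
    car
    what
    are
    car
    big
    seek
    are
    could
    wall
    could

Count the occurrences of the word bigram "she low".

Scanning the 36 overlapping bigram windows for "she low":
  (none found)

0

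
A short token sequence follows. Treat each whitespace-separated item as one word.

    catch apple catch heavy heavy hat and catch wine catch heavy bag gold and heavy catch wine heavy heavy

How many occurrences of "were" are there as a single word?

Scanning the 19 tokens for "were":
  (none found)

0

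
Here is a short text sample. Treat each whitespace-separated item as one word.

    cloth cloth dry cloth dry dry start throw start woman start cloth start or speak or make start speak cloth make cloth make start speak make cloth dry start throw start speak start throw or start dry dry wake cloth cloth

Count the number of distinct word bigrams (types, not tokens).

41 tokens → 40 bigram windows in total.
Repeated bigrams (each contributes count−1 duplicates):
  cloth dry: 3
  start speak: 3
  start throw: 3
  cloth cloth: 2
  cloth make: 2
  dry dry: 2
  dry start: 2
  make cloth: 2
  … (2 more repeated)
13 duplicate windows → 40 − 13 = 27 distinct.

27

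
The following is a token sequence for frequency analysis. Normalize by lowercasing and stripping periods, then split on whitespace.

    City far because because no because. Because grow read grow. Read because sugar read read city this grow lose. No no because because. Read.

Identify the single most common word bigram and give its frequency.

Bigram frequencies (highest first):
  because because: 3
  no because: 2
  grow read: 2
  city far: 1
  far because: 1
  because no: 1
  … (13 more, each ≤ 1)

"because because", 3 times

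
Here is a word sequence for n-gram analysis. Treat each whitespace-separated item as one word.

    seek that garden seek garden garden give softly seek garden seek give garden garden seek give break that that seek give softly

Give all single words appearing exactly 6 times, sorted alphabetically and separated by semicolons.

Unigram counts meeting the condition (exactly 6 times):
  garden: 6
  seek: 6

garden; seek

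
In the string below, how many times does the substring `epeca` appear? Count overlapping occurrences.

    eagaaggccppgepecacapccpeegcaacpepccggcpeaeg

Sliding a length-5 window over the 43 characters (39 positions):
  position 13–17: epeca

1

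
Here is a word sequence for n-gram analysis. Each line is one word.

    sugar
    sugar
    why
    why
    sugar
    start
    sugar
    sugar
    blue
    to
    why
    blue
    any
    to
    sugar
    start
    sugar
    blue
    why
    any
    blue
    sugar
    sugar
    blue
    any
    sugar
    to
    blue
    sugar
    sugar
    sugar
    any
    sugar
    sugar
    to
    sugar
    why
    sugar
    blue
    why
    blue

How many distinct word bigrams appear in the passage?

21

41 tokens → 40 bigram windows in total.
Repeated bigrams (each contributes count−1 duplicates):
  sugar sugar: 6
  sugar blue: 4
  any sugar: 2
  blue any: 2
  blue sugar: 2
  blue why: 2
  start sugar: 2
  sugar start: 2
  … (5 more repeated)
19 duplicate windows → 40 − 19 = 21 distinct.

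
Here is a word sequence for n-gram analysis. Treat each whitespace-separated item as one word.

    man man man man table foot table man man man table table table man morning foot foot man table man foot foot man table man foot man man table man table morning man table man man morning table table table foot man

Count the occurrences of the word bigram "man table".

Scanning the 41 overlapping bigram windows for "man table":
  position 4–5: man table
  position 10–11: man table
  position 18–19: man table
  position 23–24: man table
  position 28–29: man table
  position 30–31: man table
  position 33–34: man table

7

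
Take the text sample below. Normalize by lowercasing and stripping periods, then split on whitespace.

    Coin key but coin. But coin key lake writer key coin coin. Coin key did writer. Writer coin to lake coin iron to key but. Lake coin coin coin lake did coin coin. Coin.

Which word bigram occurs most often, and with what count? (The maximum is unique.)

Bigram frequencies (highest first):
  coin coin: 6
  coin key: 3
  key but: 2
  but coin: 2
  lake coin: 2
  coin but: 1
  … (17 more, each ≤ 1)

"coin coin", 6 times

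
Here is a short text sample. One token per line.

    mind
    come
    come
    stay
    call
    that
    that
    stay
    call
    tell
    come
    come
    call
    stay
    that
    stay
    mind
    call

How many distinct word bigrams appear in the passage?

18 tokens → 17 bigram windows in total.
Repeated bigrams (each contributes count−1 duplicates):
  come come: 2
  stay call: 2
  that stay: 2
3 duplicate windows → 17 − 3 = 14 distinct.

14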